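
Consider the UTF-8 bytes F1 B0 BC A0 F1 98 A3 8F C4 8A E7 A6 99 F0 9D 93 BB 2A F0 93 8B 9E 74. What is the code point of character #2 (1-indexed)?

Offset 0: leading byte 0xF1 = 11110001 → 4-byte char #1 = F1 B0 BC A0.
Offset 4: leading byte 0xF1 = 11110001 → 4-byte char #2 = F1 98 A3 8F.
Leading byte 0xF1 = 11110001 matches 11110xxx → 4-byte sequence.
Byte 1: 0xF1 = 11110001, payload 001 (3 bits).
Byte 2: 0x98 = 10011000 (10xxxxxx ✓), payload 011000.
Byte 3: 0xA3 = 10100011 (10xxxxxx ✓), payload 100011.
Byte 4: 0x8F = 10001111 (10xxxxxx ✓), payload 001111.
Concatenate: 001011000100011001111 = 0x588CF (21 bits → U+588CF).

U+588CF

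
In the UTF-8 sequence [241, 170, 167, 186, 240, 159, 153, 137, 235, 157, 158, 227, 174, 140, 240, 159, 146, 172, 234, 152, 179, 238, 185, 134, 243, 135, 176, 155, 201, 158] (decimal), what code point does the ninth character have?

U+025E

Offset 0: leading byte 0xF1 = 11110001 → 4-byte char #1 = F1 AA A7 BA.
Offset 4: leading byte 0xF0 = 11110000 → 4-byte char #2 = F0 9F 99 89.
Offset 8: leading byte 0xEB = 11101011 → 3-byte char #3 = EB 9D 9E.
Offset 11: leading byte 0xE3 = 11100011 → 3-byte char #4 = E3 AE 8C.
Offset 14: leading byte 0xF0 = 11110000 → 4-byte char #5 = F0 9F 92 AC.
Offset 18: leading byte 0xEA = 11101010 → 3-byte char #6 = EA 98 B3.
Offset 21: leading byte 0xEE = 11101110 → 3-byte char #7 = EE B9 86.
Offset 24: leading byte 0xF3 = 11110011 → 4-byte char #8 = F3 87 B0 9B.
Offset 28: leading byte 0xC9 = 11001001 → 2-byte char #9 = C9 9E.
Leading byte 0xC9 = 11001001 matches 110xxxxx → 2-byte sequence.
Byte 1: 0xC9 = 11001001, payload 01001 (5 bits).
Byte 2: 0x9E = 10011110 (10xxxxxx ✓), payload 011110.
Concatenate: 01001011110 = 0x25E (11 bits → U+025E).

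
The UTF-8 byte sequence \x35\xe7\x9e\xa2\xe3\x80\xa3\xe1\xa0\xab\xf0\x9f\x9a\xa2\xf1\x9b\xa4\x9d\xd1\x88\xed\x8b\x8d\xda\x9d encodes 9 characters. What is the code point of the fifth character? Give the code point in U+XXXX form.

U+1F6A2

Offset 0: leading byte 0x35 = 00110101 → 1-byte char #1 = 35.
Offset 1: leading byte 0xE7 = 11100111 → 3-byte char #2 = E7 9E A2.
Offset 4: leading byte 0xE3 = 11100011 → 3-byte char #3 = E3 80 A3.
Offset 7: leading byte 0xE1 = 11100001 → 3-byte char #4 = E1 A0 AB.
Offset 10: leading byte 0xF0 = 11110000 → 4-byte char #5 = F0 9F 9A A2.
Leading byte 0xF0 = 11110000 matches 11110xxx → 4-byte sequence.
Byte 1: 0xF0 = 11110000, payload 000 (3 bits).
Byte 2: 0x9F = 10011111 (10xxxxxx ✓), payload 011111.
Byte 3: 0x9A = 10011010 (10xxxxxx ✓), payload 011010.
Byte 4: 0xA2 = 10100010 (10xxxxxx ✓), payload 100010.
Concatenate: 000011111011010100010 = 0x1F6A2 (21 bits → U+1F6A2).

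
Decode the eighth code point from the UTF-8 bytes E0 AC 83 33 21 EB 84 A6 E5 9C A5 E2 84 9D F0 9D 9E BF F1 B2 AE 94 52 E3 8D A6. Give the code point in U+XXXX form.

U+72B94

Offset 0: leading byte 0xE0 = 11100000 → 3-byte char #1 = E0 AC 83.
Offset 3: leading byte 0x33 = 00110011 → 1-byte char #2 = 33.
Offset 4: leading byte 0x21 = 00100001 → 1-byte char #3 = 21.
Offset 5: leading byte 0xEB = 11101011 → 3-byte char #4 = EB 84 A6.
Offset 8: leading byte 0xE5 = 11100101 → 3-byte char #5 = E5 9C A5.
Offset 11: leading byte 0xE2 = 11100010 → 3-byte char #6 = E2 84 9D.
Offset 14: leading byte 0xF0 = 11110000 → 4-byte char #7 = F0 9D 9E BF.
Offset 18: leading byte 0xF1 = 11110001 → 4-byte char #8 = F1 B2 AE 94.
Leading byte 0xF1 = 11110001 matches 11110xxx → 4-byte sequence.
Byte 1: 0xF1 = 11110001, payload 001 (3 bits).
Byte 2: 0xB2 = 10110010 (10xxxxxx ✓), payload 110010.
Byte 3: 0xAE = 10101110 (10xxxxxx ✓), payload 101110.
Byte 4: 0x94 = 10010100 (10xxxxxx ✓), payload 010100.
Concatenate: 001110010101110010100 = 0x72B94 (21 bits → U+72B94).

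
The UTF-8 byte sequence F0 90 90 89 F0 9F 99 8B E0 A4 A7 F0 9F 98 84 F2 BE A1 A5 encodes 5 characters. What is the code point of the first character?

U+10409

Offset 0: leading byte 0xF0 = 11110000 → 4-byte char #1 = F0 90 90 89.
Leading byte 0xF0 = 11110000 matches 11110xxx → 4-byte sequence.
Byte 1: 0xF0 = 11110000, payload 000 (3 bits).
Byte 2: 0x90 = 10010000 (10xxxxxx ✓), payload 010000.
Byte 3: 0x90 = 10010000 (10xxxxxx ✓), payload 010000.
Byte 4: 0x89 = 10001001 (10xxxxxx ✓), payload 001001.
Concatenate: 000010000010000001001 = 0x10409 (21 bits → U+10409).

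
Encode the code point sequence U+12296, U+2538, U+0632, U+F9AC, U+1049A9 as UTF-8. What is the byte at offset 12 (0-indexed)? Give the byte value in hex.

U+12296 → 4-byte form F0 92 8A 96 at offsets 0–3.
U+2538 → 3-byte form E2 94 B8 at offsets 4–6.
U+0632 → 2-byte form D8 B2 at offsets 7–8.
U+F9AC → 3-byte form EF A6 AC at offsets 9–11.
U+1049A9 → 4-byte form F4 84 A6 A9 at offsets 12–15.
Offset 12 falls in char 5's range; it's byte 1 of F4 84 A6 A9 = 0xF4.

0xF4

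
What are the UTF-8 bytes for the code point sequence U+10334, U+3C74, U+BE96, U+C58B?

U+10334: 4-byte form → F0 90 8C B4.
U+3C74: 3-byte form → E3 B1 B4.
U+BE96: 3-byte form → EB BA 96.
U+C58B: 3-byte form → EC 96 8B.
Concatenated (13 bytes): F0 90 8C B4 E3 B1 B4 EB BA 96 EC 96 8B.

F0 90 8C B4 E3 B1 B4 EB BA 96 EC 96 8B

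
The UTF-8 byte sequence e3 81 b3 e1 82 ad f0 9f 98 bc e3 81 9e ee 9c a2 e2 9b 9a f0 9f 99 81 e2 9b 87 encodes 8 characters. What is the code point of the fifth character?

Offset 0: leading byte 0xE3 = 11100011 → 3-byte char #1 = E3 81 B3.
Offset 3: leading byte 0xE1 = 11100001 → 3-byte char #2 = E1 82 AD.
Offset 6: leading byte 0xF0 = 11110000 → 4-byte char #3 = F0 9F 98 BC.
Offset 10: leading byte 0xE3 = 11100011 → 3-byte char #4 = E3 81 9E.
Offset 13: leading byte 0xEE = 11101110 → 3-byte char #5 = EE 9C A2.
Leading byte 0xEE = 11101110 matches 1110xxxx → 3-byte sequence.
Byte 1: 0xEE = 11101110, payload 1110 (4 bits).
Byte 2: 0x9C = 10011100 (10xxxxxx ✓), payload 011100.
Byte 3: 0xA2 = 10100010 (10xxxxxx ✓), payload 100010.
Concatenate: 1110011100100010 = 0xE722 (16 bits → U+E722).

U+E722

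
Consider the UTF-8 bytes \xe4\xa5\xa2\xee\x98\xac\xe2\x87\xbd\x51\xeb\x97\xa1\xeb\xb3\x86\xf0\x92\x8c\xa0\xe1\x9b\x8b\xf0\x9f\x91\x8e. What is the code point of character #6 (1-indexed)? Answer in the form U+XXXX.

U+BCC6

Offset 0: leading byte 0xE4 = 11100100 → 3-byte char #1 = E4 A5 A2.
Offset 3: leading byte 0xEE = 11101110 → 3-byte char #2 = EE 98 AC.
Offset 6: leading byte 0xE2 = 11100010 → 3-byte char #3 = E2 87 BD.
Offset 9: leading byte 0x51 = 01010001 → 1-byte char #4 = 51.
Offset 10: leading byte 0xEB = 11101011 → 3-byte char #5 = EB 97 A1.
Offset 13: leading byte 0xEB = 11101011 → 3-byte char #6 = EB B3 86.
Leading byte 0xEB = 11101011 matches 1110xxxx → 3-byte sequence.
Byte 1: 0xEB = 11101011, payload 1011 (4 bits).
Byte 2: 0xB3 = 10110011 (10xxxxxx ✓), payload 110011.
Byte 3: 0x86 = 10000110 (10xxxxxx ✓), payload 000110.
Concatenate: 1011110011000110 = 0xBCC6 (16 bits → U+BCC6).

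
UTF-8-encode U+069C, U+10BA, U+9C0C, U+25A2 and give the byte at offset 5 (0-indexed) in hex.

0xE9

U+069C → 2-byte form DA 9C at offsets 0–1.
U+10BA → 3-byte form E1 82 BA at offsets 2–4.
U+9C0C → 3-byte form E9 B0 8C at offsets 5–7.
Offset 5 falls in char 3's range; it's byte 1 of E9 B0 8C = 0xE9.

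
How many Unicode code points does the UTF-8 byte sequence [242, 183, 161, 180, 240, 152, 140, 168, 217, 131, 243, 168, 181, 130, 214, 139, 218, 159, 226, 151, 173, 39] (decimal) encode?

Byte at offset 0: 0xF2 = 11110010 → 4-byte char (#1). Advance 4.
Byte at offset 4: 0xF0 = 11110000 → 4-byte char (#2). Advance 4.
Byte at offset 8: 0xD9 = 11011001 → 2-byte char (#3). Advance 2.
Byte at offset 10: 0xF3 = 11110011 → 4-byte char (#4). Advance 4.
Byte at offset 14: 0xD6 = 11010110 → 2-byte char (#5). Advance 2.
Byte at offset 16: 0xDA = 11011010 → 2-byte char (#6). Advance 2.
Byte at offset 18: 0xE2 = 11100010 → 3-byte char (#7). Advance 3.
Byte at offset 21: 0x27 = 00100111 → 1-byte char (#8). Advance 1.
Reached end at offset 22 after 8 code points.

8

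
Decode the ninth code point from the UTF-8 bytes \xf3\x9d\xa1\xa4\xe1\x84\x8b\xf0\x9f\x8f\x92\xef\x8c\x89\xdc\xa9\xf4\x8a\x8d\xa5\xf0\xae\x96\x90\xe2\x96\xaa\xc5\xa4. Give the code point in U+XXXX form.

U+0164

Offset 0: leading byte 0xF3 = 11110011 → 4-byte char #1 = F3 9D A1 A4.
Offset 4: leading byte 0xE1 = 11100001 → 3-byte char #2 = E1 84 8B.
Offset 7: leading byte 0xF0 = 11110000 → 4-byte char #3 = F0 9F 8F 92.
Offset 11: leading byte 0xEF = 11101111 → 3-byte char #4 = EF 8C 89.
Offset 14: leading byte 0xDC = 11011100 → 2-byte char #5 = DC A9.
Offset 16: leading byte 0xF4 = 11110100 → 4-byte char #6 = F4 8A 8D A5.
Offset 20: leading byte 0xF0 = 11110000 → 4-byte char #7 = F0 AE 96 90.
Offset 24: leading byte 0xE2 = 11100010 → 3-byte char #8 = E2 96 AA.
Offset 27: leading byte 0xC5 = 11000101 → 2-byte char #9 = C5 A4.
Leading byte 0xC5 = 11000101 matches 110xxxxx → 2-byte sequence.
Byte 1: 0xC5 = 11000101, payload 00101 (5 bits).
Byte 2: 0xA4 = 10100100 (10xxxxxx ✓), payload 100100.
Concatenate: 00101100100 = 0x164 (11 bits → U+0164).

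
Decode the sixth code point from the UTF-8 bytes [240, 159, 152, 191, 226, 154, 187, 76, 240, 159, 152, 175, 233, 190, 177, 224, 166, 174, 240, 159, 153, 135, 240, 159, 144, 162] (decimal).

U+09AE

Offset 0: leading byte 0xF0 = 11110000 → 4-byte char #1 = F0 9F 98 BF.
Offset 4: leading byte 0xE2 = 11100010 → 3-byte char #2 = E2 9A BB.
Offset 7: leading byte 0x4C = 01001100 → 1-byte char #3 = 4C.
Offset 8: leading byte 0xF0 = 11110000 → 4-byte char #4 = F0 9F 98 AF.
Offset 12: leading byte 0xE9 = 11101001 → 3-byte char #5 = E9 BE B1.
Offset 15: leading byte 0xE0 = 11100000 → 3-byte char #6 = E0 A6 AE.
Leading byte 0xE0 = 11100000 matches 1110xxxx → 3-byte sequence.
Byte 1: 0xE0 = 11100000, payload 0000 (4 bits).
Byte 2: 0xA6 = 10100110 (10xxxxxx ✓), payload 100110.
Byte 3: 0xAE = 10101110 (10xxxxxx ✓), payload 101110.
Concatenate: 0000100110101110 = 0x9AE (16 bits → U+09AE).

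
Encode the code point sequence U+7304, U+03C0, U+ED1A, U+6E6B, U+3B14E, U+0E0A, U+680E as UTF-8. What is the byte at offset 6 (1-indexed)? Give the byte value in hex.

1-indexed offset 6 is 0-indexed offset 5.
U+7304 → 3-byte form E7 8C 84 at offsets 0–2.
U+03C0 → 2-byte form CF 80 at offsets 3–4.
U+ED1A → 3-byte form EE B4 9A at offsets 5–7.
Offset 5 falls in char 3's range; it's byte 1 of EE B4 9A = 0xEE.

0xEE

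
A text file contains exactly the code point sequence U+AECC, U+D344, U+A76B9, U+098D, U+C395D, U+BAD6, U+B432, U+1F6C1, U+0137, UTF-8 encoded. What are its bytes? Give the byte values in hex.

EA BB 8C ED 8D 84 F2 A7 9A B9 E0 A6 8D F3 83 A5 9D EB AB 96 EB 90 B2 F0 9F 9B 81 C4 B7

U+AECC: 3-byte form → EA BB 8C.
U+D344: 3-byte form → ED 8D 84.
U+A76B9: 4-byte form → F2 A7 9A B9.
U+098D: 3-byte form → E0 A6 8D.
U+C395D: 4-byte form → F3 83 A5 9D.
U+BAD6: 3-byte form → EB AB 96.
U+B432: 3-byte form → EB 90 B2.
U+1F6C1: 4-byte form → F0 9F 9B 81.
U+0137: 2-byte form → C4 B7.
Concatenated (29 bytes): EA BB 8C ED 8D 84 F2 A7 9A B9 E0 A6 8D F3 83 A5 9D EB AB 96 EB 90 B2 F0 9F 9B 81 C4 B7.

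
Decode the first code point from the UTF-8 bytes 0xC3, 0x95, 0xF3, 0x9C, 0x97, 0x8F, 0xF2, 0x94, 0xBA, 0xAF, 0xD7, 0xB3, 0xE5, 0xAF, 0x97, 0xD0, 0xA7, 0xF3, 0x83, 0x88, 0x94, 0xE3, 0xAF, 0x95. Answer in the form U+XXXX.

Offset 0: leading byte 0xC3 = 11000011 → 2-byte char #1 = C3 95.
Leading byte 0xC3 = 11000011 matches 110xxxxx → 2-byte sequence.
Byte 1: 0xC3 = 11000011, payload 00011 (5 bits).
Byte 2: 0x95 = 10010101 (10xxxxxx ✓), payload 010101.
Concatenate: 00011010101 = 0xD5 (11 bits → U+00D5).

U+00D5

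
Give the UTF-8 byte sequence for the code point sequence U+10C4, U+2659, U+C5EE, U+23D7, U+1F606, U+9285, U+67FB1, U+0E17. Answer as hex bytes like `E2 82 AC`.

E1 83 84 E2 99 99 EC 97 AE E2 8F 97 F0 9F 98 86 E9 8A 85 F1 A7 BE B1 E0 B8 97

U+10C4: 3-byte form → E1 83 84.
U+2659: 3-byte form → E2 99 99.
U+C5EE: 3-byte form → EC 97 AE.
U+23D7: 3-byte form → E2 8F 97.
U+1F606: 4-byte form → F0 9F 98 86.
U+9285: 3-byte form → E9 8A 85.
U+67FB1: 4-byte form → F1 A7 BE B1.
U+0E17: 3-byte form → E0 B8 97.
Concatenated (26 bytes): E1 83 84 E2 99 99 EC 97 AE E2 8F 97 F0 9F 98 86 E9 8A 85 F1 A7 BE B1 E0 B8 97.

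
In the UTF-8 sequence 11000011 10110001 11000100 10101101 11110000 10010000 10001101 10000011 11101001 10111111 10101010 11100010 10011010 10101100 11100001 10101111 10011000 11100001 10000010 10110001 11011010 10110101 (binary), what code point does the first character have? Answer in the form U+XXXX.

Offset 0: leading byte 0xC3 = 11000011 → 2-byte char #1 = C3 B1.
Leading byte 0xC3 = 11000011 matches 110xxxxx → 2-byte sequence.
Byte 1: 0xC3 = 11000011, payload 00011 (5 bits).
Byte 2: 0xB1 = 10110001 (10xxxxxx ✓), payload 110001.
Concatenate: 00011110001 = 0xF1 (11 bits → U+00F1).

U+00F1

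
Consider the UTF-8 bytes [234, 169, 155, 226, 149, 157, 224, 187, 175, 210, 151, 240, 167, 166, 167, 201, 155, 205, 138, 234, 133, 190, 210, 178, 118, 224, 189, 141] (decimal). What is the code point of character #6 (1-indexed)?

Offset 0: leading byte 0xEA = 11101010 → 3-byte char #1 = EA A9 9B.
Offset 3: leading byte 0xE2 = 11100010 → 3-byte char #2 = E2 95 9D.
Offset 6: leading byte 0xE0 = 11100000 → 3-byte char #3 = E0 BB AF.
Offset 9: leading byte 0xD2 = 11010010 → 2-byte char #4 = D2 97.
Offset 11: leading byte 0xF0 = 11110000 → 4-byte char #5 = F0 A7 A6 A7.
Offset 15: leading byte 0xC9 = 11001001 → 2-byte char #6 = C9 9B.
Leading byte 0xC9 = 11001001 matches 110xxxxx → 2-byte sequence.
Byte 1: 0xC9 = 11001001, payload 01001 (5 bits).
Byte 2: 0x9B = 10011011 (10xxxxxx ✓), payload 011011.
Concatenate: 01001011011 = 0x25B (11 bits → U+025B).

U+025B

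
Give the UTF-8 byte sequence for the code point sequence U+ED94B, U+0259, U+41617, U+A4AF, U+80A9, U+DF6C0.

F3 AD A5 8B C9 99 F1 81 98 97 EA 92 AF E8 82 A9 F3 9F 9B 80

U+ED94B: 4-byte form → F3 AD A5 8B.
U+0259: 2-byte form → C9 99.
U+41617: 4-byte form → F1 81 98 97.
U+A4AF: 3-byte form → EA 92 AF.
U+80A9: 3-byte form → E8 82 A9.
U+DF6C0: 4-byte form → F3 9F 9B 80.
Concatenated (20 bytes): F3 AD A5 8B C9 99 F1 81 98 97 EA 92 AF E8 82 A9 F3 9F 9B 80.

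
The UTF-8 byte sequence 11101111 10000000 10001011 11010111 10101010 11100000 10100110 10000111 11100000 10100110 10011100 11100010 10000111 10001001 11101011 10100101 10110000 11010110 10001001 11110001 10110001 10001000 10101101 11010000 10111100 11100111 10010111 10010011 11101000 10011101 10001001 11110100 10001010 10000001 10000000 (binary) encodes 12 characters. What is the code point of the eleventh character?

U+8749

Offset 0: leading byte 0xEF = 11101111 → 3-byte char #1 = EF 80 8B.
Offset 3: leading byte 0xD7 = 11010111 → 2-byte char #2 = D7 AA.
Offset 5: leading byte 0xE0 = 11100000 → 3-byte char #3 = E0 A6 87.
Offset 8: leading byte 0xE0 = 11100000 → 3-byte char #4 = E0 A6 9C.
Offset 11: leading byte 0xE2 = 11100010 → 3-byte char #5 = E2 87 89.
Offset 14: leading byte 0xEB = 11101011 → 3-byte char #6 = EB A5 B0.
Offset 17: leading byte 0xD6 = 11010110 → 2-byte char #7 = D6 89.
Offset 19: leading byte 0xF1 = 11110001 → 4-byte char #8 = F1 B1 88 AD.
Offset 23: leading byte 0xD0 = 11010000 → 2-byte char #9 = D0 BC.
Offset 25: leading byte 0xE7 = 11100111 → 3-byte char #10 = E7 97 93.
Offset 28: leading byte 0xE8 = 11101000 → 3-byte char #11 = E8 9D 89.
Leading byte 0xE8 = 11101000 matches 1110xxxx → 3-byte sequence.
Byte 1: 0xE8 = 11101000, payload 1000 (4 bits).
Byte 2: 0x9D = 10011101 (10xxxxxx ✓), payload 011101.
Byte 3: 0x89 = 10001001 (10xxxxxx ✓), payload 001001.
Concatenate: 1000011101001001 = 0x8749 (16 bits → U+8749).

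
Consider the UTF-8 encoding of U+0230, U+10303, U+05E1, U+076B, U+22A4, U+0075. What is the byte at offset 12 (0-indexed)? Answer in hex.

U+0230 → 2-byte form C8 B0 at offsets 0–1.
U+10303 → 4-byte form F0 90 8C 83 at offsets 2–5.
U+05E1 → 2-byte form D7 A1 at offsets 6–7.
U+076B → 2-byte form DD AB at offsets 8–9.
U+22A4 → 3-byte form E2 8A A4 at offsets 10–12.
Offset 12 falls in char 5's range; it's byte 3 of E2 8A A4 = 0xA4.

0xA4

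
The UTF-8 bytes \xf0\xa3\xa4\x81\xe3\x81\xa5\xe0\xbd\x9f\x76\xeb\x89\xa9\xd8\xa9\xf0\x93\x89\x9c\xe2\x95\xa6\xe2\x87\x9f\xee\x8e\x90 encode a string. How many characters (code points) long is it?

Byte at offset 0: 0xF0 = 11110000 → 4-byte char (#1). Advance 4.
Byte at offset 4: 0xE3 = 11100011 → 3-byte char (#2). Advance 3.
Byte at offset 7: 0xE0 = 11100000 → 3-byte char (#3). Advance 3.
Byte at offset 10: 0x76 = 01110110 → 1-byte char (#4). Advance 1.
Byte at offset 11: 0xEB = 11101011 → 3-byte char (#5). Advance 3.
Byte at offset 14: 0xD8 = 11011000 → 2-byte char (#6). Advance 2.
Byte at offset 16: 0xF0 = 11110000 → 4-byte char (#7). Advance 4.
Byte at offset 20: 0xE2 = 11100010 → 3-byte char (#8). Advance 3.
Byte at offset 23: 0xE2 = 11100010 → 3-byte char (#9). Advance 3.
Byte at offset 26: 0xEE = 11101110 → 3-byte char (#10). Advance 3.
Reached end at offset 29 after 10 code points.

10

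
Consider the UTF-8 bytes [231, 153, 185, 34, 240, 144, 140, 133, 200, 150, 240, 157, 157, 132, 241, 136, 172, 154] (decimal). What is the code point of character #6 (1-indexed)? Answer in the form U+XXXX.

U+48B1A

Offset 0: leading byte 0xE7 = 11100111 → 3-byte char #1 = E7 99 B9.
Offset 3: leading byte 0x22 = 00100010 → 1-byte char #2 = 22.
Offset 4: leading byte 0xF0 = 11110000 → 4-byte char #3 = F0 90 8C 85.
Offset 8: leading byte 0xC8 = 11001000 → 2-byte char #4 = C8 96.
Offset 10: leading byte 0xF0 = 11110000 → 4-byte char #5 = F0 9D 9D 84.
Offset 14: leading byte 0xF1 = 11110001 → 4-byte char #6 = F1 88 AC 9A.
Leading byte 0xF1 = 11110001 matches 11110xxx → 4-byte sequence.
Byte 1: 0xF1 = 11110001, payload 001 (3 bits).
Byte 2: 0x88 = 10001000 (10xxxxxx ✓), payload 001000.
Byte 3: 0xAC = 10101100 (10xxxxxx ✓), payload 101100.
Byte 4: 0x9A = 10011010 (10xxxxxx ✓), payload 011010.
Concatenate: 001001000101100011010 = 0x48B1A (21 bits → U+48B1A).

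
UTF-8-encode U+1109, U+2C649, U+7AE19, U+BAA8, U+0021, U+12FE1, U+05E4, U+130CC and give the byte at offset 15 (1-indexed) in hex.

0x21

1-indexed offset 15 is 0-indexed offset 14.
U+1109 → 3-byte form E1 84 89 at offsets 0–2.
U+2C649 → 4-byte form F0 AC 99 89 at offsets 3–6.
U+7AE19 → 4-byte form F1 BA B8 99 at offsets 7–10.
U+BAA8 → 3-byte form EB AA A8 at offsets 11–13.
U+0021 → 1-byte form 21 at offsets 14–14.
Offset 14 falls in char 5's range; it's byte 1 of 21 = 0x21.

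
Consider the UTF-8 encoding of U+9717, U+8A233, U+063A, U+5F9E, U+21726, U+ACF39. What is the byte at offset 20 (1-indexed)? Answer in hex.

0xB9

1-indexed offset 20 is 0-indexed offset 19.
U+9717 → 3-byte form E9 9C 97 at offsets 0–2.
U+8A233 → 4-byte form F2 8A 88 B3 at offsets 3–6.
U+063A → 2-byte form D8 BA at offsets 7–8.
U+5F9E → 3-byte form E5 BE 9E at offsets 9–11.
U+21726 → 4-byte form F0 A1 9C A6 at offsets 12–15.
U+ACF39 → 4-byte form F2 AC BC B9 at offsets 16–19.
Offset 19 falls in char 6's range; it's byte 4 of F2 AC BC B9 = 0xB9.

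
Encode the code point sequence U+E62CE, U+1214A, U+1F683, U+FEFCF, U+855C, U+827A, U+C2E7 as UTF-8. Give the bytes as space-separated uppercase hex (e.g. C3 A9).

F3 A6 8B 8E F0 92 85 8A F0 9F 9A 83 F3 BE BF 8F E8 95 9C E8 89 BA EC 8B A7

U+E62CE: 4-byte form → F3 A6 8B 8E.
U+1214A: 4-byte form → F0 92 85 8A.
U+1F683: 4-byte form → F0 9F 9A 83.
U+FEFCF: 4-byte form → F3 BE BF 8F.
U+855C: 3-byte form → E8 95 9C.
U+827A: 3-byte form → E8 89 BA.
U+C2E7: 3-byte form → EC 8B A7.
Concatenated (25 bytes): F3 A6 8B 8E F0 92 85 8A F0 9F 9A 83 F3 BE BF 8F E8 95 9C E8 89 BA EC 8B A7.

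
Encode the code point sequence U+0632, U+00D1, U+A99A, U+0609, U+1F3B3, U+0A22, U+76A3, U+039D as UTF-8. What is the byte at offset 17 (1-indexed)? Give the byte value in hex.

1-indexed offset 17 is 0-indexed offset 16.
U+0632 → 2-byte form D8 B2 at offsets 0–1.
U+00D1 → 2-byte form C3 91 at offsets 2–3.
U+A99A → 3-byte form EA A6 9A at offsets 4–6.
U+0609 → 2-byte form D8 89 at offsets 7–8.
U+1F3B3 → 4-byte form F0 9F 8E B3 at offsets 9–12.
U+0A22 → 3-byte form E0 A8 A2 at offsets 13–15.
U+76A3 → 3-byte form E7 9A A3 at offsets 16–18.
Offset 16 falls in char 7's range; it's byte 1 of E7 9A A3 = 0xE7.

0xE7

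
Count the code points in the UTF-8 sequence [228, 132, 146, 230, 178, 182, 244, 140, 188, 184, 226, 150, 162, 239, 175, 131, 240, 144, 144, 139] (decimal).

Byte at offset 0: 0xE4 = 11100100 → 3-byte char (#1). Advance 3.
Byte at offset 3: 0xE6 = 11100110 → 3-byte char (#2). Advance 3.
Byte at offset 6: 0xF4 = 11110100 → 4-byte char (#3). Advance 4.
Byte at offset 10: 0xE2 = 11100010 → 3-byte char (#4). Advance 3.
Byte at offset 13: 0xEF = 11101111 → 3-byte char (#5). Advance 3.
Byte at offset 16: 0xF0 = 11110000 → 4-byte char (#6). Advance 4.
Reached end at offset 20 after 6 code points.

6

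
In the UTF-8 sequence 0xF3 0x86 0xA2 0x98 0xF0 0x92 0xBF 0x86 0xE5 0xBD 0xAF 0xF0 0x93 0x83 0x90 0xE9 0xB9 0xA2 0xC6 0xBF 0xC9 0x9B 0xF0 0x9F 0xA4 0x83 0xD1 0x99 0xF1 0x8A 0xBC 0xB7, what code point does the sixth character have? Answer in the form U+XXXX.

U+01BF

Offset 0: leading byte 0xF3 = 11110011 → 4-byte char #1 = F3 86 A2 98.
Offset 4: leading byte 0xF0 = 11110000 → 4-byte char #2 = F0 92 BF 86.
Offset 8: leading byte 0xE5 = 11100101 → 3-byte char #3 = E5 BD AF.
Offset 11: leading byte 0xF0 = 11110000 → 4-byte char #4 = F0 93 83 90.
Offset 15: leading byte 0xE9 = 11101001 → 3-byte char #5 = E9 B9 A2.
Offset 18: leading byte 0xC6 = 11000110 → 2-byte char #6 = C6 BF.
Leading byte 0xC6 = 11000110 matches 110xxxxx → 2-byte sequence.
Byte 1: 0xC6 = 11000110, payload 00110 (5 bits).
Byte 2: 0xBF = 10111111 (10xxxxxx ✓), payload 111111.
Concatenate: 00110111111 = 0x1BF (11 bits → U+01BF).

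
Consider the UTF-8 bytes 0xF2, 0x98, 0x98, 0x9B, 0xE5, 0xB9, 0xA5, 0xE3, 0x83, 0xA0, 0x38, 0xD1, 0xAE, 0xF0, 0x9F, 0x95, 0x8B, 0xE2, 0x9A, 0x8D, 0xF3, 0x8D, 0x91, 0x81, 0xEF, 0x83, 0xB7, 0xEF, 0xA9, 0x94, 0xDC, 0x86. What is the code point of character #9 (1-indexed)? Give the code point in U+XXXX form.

Offset 0: leading byte 0xF2 = 11110010 → 4-byte char #1 = F2 98 98 9B.
Offset 4: leading byte 0xE5 = 11100101 → 3-byte char #2 = E5 B9 A5.
Offset 7: leading byte 0xE3 = 11100011 → 3-byte char #3 = E3 83 A0.
Offset 10: leading byte 0x38 = 00111000 → 1-byte char #4 = 38.
Offset 11: leading byte 0xD1 = 11010001 → 2-byte char #5 = D1 AE.
Offset 13: leading byte 0xF0 = 11110000 → 4-byte char #6 = F0 9F 95 8B.
Offset 17: leading byte 0xE2 = 11100010 → 3-byte char #7 = E2 9A 8D.
Offset 20: leading byte 0xF3 = 11110011 → 4-byte char #8 = F3 8D 91 81.
Offset 24: leading byte 0xEF = 11101111 → 3-byte char #9 = EF 83 B7.
Leading byte 0xEF = 11101111 matches 1110xxxx → 3-byte sequence.
Byte 1: 0xEF = 11101111, payload 1111 (4 bits).
Byte 2: 0x83 = 10000011 (10xxxxxx ✓), payload 000011.
Byte 3: 0xB7 = 10110111 (10xxxxxx ✓), payload 110111.
Concatenate: 1111000011110111 = 0xF0F7 (16 bits → U+F0F7).

U+F0F7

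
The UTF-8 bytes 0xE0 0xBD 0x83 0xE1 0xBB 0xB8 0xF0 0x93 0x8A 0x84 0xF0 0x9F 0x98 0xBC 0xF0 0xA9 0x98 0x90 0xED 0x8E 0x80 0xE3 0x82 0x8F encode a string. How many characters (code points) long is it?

7

Byte at offset 0: 0xE0 = 11100000 → 3-byte char (#1). Advance 3.
Byte at offset 3: 0xE1 = 11100001 → 3-byte char (#2). Advance 3.
Byte at offset 6: 0xF0 = 11110000 → 4-byte char (#3). Advance 4.
Byte at offset 10: 0xF0 = 11110000 → 4-byte char (#4). Advance 4.
Byte at offset 14: 0xF0 = 11110000 → 4-byte char (#5). Advance 4.
Byte at offset 18: 0xED = 11101101 → 3-byte char (#6). Advance 3.
Byte at offset 21: 0xE3 = 11100011 → 3-byte char (#7). Advance 3.
Reached end at offset 24 after 7 code points.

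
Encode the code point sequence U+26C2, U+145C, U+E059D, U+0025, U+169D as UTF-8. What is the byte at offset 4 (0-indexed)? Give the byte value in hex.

U+26C2 → 3-byte form E2 9B 82 at offsets 0–2.
U+145C → 3-byte form E1 91 9C at offsets 3–5.
Offset 4 falls in char 2's range; it's byte 2 of E1 91 9C = 0x91.

0x91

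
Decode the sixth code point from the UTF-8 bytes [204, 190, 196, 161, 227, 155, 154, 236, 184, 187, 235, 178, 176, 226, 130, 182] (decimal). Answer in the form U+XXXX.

Offset 0: leading byte 0xCC = 11001100 → 2-byte char #1 = CC BE.
Offset 2: leading byte 0xC4 = 11000100 → 2-byte char #2 = C4 A1.
Offset 4: leading byte 0xE3 = 11100011 → 3-byte char #3 = E3 9B 9A.
Offset 7: leading byte 0xEC = 11101100 → 3-byte char #4 = EC B8 BB.
Offset 10: leading byte 0xEB = 11101011 → 3-byte char #5 = EB B2 B0.
Offset 13: leading byte 0xE2 = 11100010 → 3-byte char #6 = E2 82 B6.
Leading byte 0xE2 = 11100010 matches 1110xxxx → 3-byte sequence.
Byte 1: 0xE2 = 11100010, payload 0010 (4 bits).
Byte 2: 0x82 = 10000010 (10xxxxxx ✓), payload 000010.
Byte 3: 0xB6 = 10110110 (10xxxxxx ✓), payload 110110.
Concatenate: 0010000010110110 = 0x20B6 (16 bits → U+20B6).

U+20B6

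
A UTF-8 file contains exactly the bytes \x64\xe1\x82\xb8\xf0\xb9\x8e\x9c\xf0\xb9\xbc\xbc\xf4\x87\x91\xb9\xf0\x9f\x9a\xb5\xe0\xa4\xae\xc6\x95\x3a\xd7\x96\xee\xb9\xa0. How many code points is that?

Byte at offset 0: 0x64 = 01100100 → 1-byte char (#1). Advance 1.
Byte at offset 1: 0xE1 = 11100001 → 3-byte char (#2). Advance 3.
Byte at offset 4: 0xF0 = 11110000 → 4-byte char (#3). Advance 4.
Byte at offset 8: 0xF0 = 11110000 → 4-byte char (#4). Advance 4.
Byte at offset 12: 0xF4 = 11110100 → 4-byte char (#5). Advance 4.
Byte at offset 16: 0xF0 = 11110000 → 4-byte char (#6). Advance 4.
Byte at offset 20: 0xE0 = 11100000 → 3-byte char (#7). Advance 3.
Byte at offset 23: 0xC6 = 11000110 → 2-byte char (#8). Advance 2.
Byte at offset 25: 0x3A = 00111010 → 1-byte char (#9). Advance 1.
Byte at offset 26: 0xD7 = 11010111 → 2-byte char (#10). Advance 2.
Byte at offset 28: 0xEE = 11101110 → 3-byte char (#11). Advance 3.
Reached end at offset 31 after 11 code points.

11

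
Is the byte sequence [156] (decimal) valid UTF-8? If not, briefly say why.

Byte 0x9C = 10011100 has the form 10xxxxxx — a continuation byte — but there is no preceding leading byte.

invalid (continuation byte with no leading byte)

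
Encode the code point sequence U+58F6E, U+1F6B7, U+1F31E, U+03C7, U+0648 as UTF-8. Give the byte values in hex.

F1 98 BD AE F0 9F 9A B7 F0 9F 8C 9E CF 87 D9 88

U+58F6E: 4-byte form → F1 98 BD AE.
U+1F6B7: 4-byte form → F0 9F 9A B7.
U+1F31E: 4-byte form → F0 9F 8C 9E.
U+03C7: 2-byte form → CF 87.
U+0648: 2-byte form → D9 88.
Concatenated (16 bytes): F1 98 BD AE F0 9F 9A B7 F0 9F 8C 9E CF 87 D9 88.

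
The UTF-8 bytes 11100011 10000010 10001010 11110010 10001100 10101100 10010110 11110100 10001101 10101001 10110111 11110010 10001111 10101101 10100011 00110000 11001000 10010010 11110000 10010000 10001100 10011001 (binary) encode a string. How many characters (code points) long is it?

7

Byte at offset 0: 0xE3 = 11100011 → 3-byte char (#1). Advance 3.
Byte at offset 3: 0xF2 = 11110010 → 4-byte char (#2). Advance 4.
Byte at offset 7: 0xF4 = 11110100 → 4-byte char (#3). Advance 4.
Byte at offset 11: 0xF2 = 11110010 → 4-byte char (#4). Advance 4.
Byte at offset 15: 0x30 = 00110000 → 1-byte char (#5). Advance 1.
Byte at offset 16: 0xC8 = 11001000 → 2-byte char (#6). Advance 2.
Byte at offset 18: 0xF0 = 11110000 → 4-byte char (#7). Advance 4.
Reached end at offset 22 after 7 code points.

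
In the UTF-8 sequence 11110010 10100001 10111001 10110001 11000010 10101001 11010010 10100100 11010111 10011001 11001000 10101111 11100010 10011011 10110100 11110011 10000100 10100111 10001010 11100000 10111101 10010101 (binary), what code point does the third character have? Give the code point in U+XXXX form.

Offset 0: leading byte 0xF2 = 11110010 → 4-byte char #1 = F2 A1 B9 B1.
Offset 4: leading byte 0xC2 = 11000010 → 2-byte char #2 = C2 A9.
Offset 6: leading byte 0xD2 = 11010010 → 2-byte char #3 = D2 A4.
Leading byte 0xD2 = 11010010 matches 110xxxxx → 2-byte sequence.
Byte 1: 0xD2 = 11010010, payload 10010 (5 bits).
Byte 2: 0xA4 = 10100100 (10xxxxxx ✓), payload 100100.
Concatenate: 10010100100 = 0x4A4 (11 bits → U+04A4).

U+04A4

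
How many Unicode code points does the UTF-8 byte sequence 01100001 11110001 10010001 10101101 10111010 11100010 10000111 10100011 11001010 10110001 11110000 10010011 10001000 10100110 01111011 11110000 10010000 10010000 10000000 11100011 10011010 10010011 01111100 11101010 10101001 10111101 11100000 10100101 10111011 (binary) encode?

11

Byte at offset 0: 0x61 = 01100001 → 1-byte char (#1). Advance 1.
Byte at offset 1: 0xF1 = 11110001 → 4-byte char (#2). Advance 4.
Byte at offset 5: 0xE2 = 11100010 → 3-byte char (#3). Advance 3.
Byte at offset 8: 0xCA = 11001010 → 2-byte char (#4). Advance 2.
Byte at offset 10: 0xF0 = 11110000 → 4-byte char (#5). Advance 4.
Byte at offset 14: 0x7B = 01111011 → 1-byte char (#6). Advance 1.
Byte at offset 15: 0xF0 = 11110000 → 4-byte char (#7). Advance 4.
Byte at offset 19: 0xE3 = 11100011 → 3-byte char (#8). Advance 3.
Byte at offset 22: 0x7C = 01111100 → 1-byte char (#9). Advance 1.
Byte at offset 23: 0xEA = 11101010 → 3-byte char (#10). Advance 3.
Byte at offset 26: 0xE0 = 11100000 → 3-byte char (#11). Advance 3.
Reached end at offset 29 after 11 code points.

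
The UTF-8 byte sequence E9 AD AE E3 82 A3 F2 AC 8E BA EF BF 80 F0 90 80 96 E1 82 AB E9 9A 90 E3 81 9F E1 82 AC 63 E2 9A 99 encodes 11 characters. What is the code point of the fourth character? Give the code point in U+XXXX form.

Offset 0: leading byte 0xE9 = 11101001 → 3-byte char #1 = E9 AD AE.
Offset 3: leading byte 0xE3 = 11100011 → 3-byte char #2 = E3 82 A3.
Offset 6: leading byte 0xF2 = 11110010 → 4-byte char #3 = F2 AC 8E BA.
Offset 10: leading byte 0xEF = 11101111 → 3-byte char #4 = EF BF 80.
Leading byte 0xEF = 11101111 matches 1110xxxx → 3-byte sequence.
Byte 1: 0xEF = 11101111, payload 1111 (4 bits).
Byte 2: 0xBF = 10111111 (10xxxxxx ✓), payload 111111.
Byte 3: 0x80 = 10000000 (10xxxxxx ✓), payload 000000.
Concatenate: 1111111111000000 = 0xFFC0 (16 bits → U+FFC0).

U+FFC0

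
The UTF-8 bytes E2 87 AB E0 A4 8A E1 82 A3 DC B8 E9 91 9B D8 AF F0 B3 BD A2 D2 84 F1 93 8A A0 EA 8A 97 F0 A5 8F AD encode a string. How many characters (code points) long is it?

11

Byte at offset 0: 0xE2 = 11100010 → 3-byte char (#1). Advance 3.
Byte at offset 3: 0xE0 = 11100000 → 3-byte char (#2). Advance 3.
Byte at offset 6: 0xE1 = 11100001 → 3-byte char (#3). Advance 3.
Byte at offset 9: 0xDC = 11011100 → 2-byte char (#4). Advance 2.
Byte at offset 11: 0xE9 = 11101001 → 3-byte char (#5). Advance 3.
Byte at offset 14: 0xD8 = 11011000 → 2-byte char (#6). Advance 2.
Byte at offset 16: 0xF0 = 11110000 → 4-byte char (#7). Advance 4.
Byte at offset 20: 0xD2 = 11010010 → 2-byte char (#8). Advance 2.
Byte at offset 22: 0xF1 = 11110001 → 4-byte char (#9). Advance 4.
Byte at offset 26: 0xEA = 11101010 → 3-byte char (#10). Advance 3.
Byte at offset 29: 0xF0 = 11110000 → 4-byte char (#11). Advance 4.
Reached end at offset 33 after 11 code points.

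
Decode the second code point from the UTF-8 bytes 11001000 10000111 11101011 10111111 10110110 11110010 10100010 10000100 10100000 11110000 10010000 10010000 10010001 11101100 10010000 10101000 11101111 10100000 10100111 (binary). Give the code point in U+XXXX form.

Offset 0: leading byte 0xC8 = 11001000 → 2-byte char #1 = C8 87.
Offset 2: leading byte 0xEB = 11101011 → 3-byte char #2 = EB BF B6.
Leading byte 0xEB = 11101011 matches 1110xxxx → 3-byte sequence.
Byte 1: 0xEB = 11101011, payload 1011 (4 bits).
Byte 2: 0xBF = 10111111 (10xxxxxx ✓), payload 111111.
Byte 3: 0xB6 = 10110110 (10xxxxxx ✓), payload 110110.
Concatenate: 1011111111110110 = 0xBFF6 (16 bits → U+BFF6).

U+BFF6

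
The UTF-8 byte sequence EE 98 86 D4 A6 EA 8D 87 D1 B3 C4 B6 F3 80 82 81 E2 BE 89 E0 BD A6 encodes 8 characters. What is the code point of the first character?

Offset 0: leading byte 0xEE = 11101110 → 3-byte char #1 = EE 98 86.
Leading byte 0xEE = 11101110 matches 1110xxxx → 3-byte sequence.
Byte 1: 0xEE = 11101110, payload 1110 (4 bits).
Byte 2: 0x98 = 10011000 (10xxxxxx ✓), payload 011000.
Byte 3: 0x86 = 10000110 (10xxxxxx ✓), payload 000110.
Concatenate: 1110011000000110 = 0xE606 (16 bits → U+E606).

U+E606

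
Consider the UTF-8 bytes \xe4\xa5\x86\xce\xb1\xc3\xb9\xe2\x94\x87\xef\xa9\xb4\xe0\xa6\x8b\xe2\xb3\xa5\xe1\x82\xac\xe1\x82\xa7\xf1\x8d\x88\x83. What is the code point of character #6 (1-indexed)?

Offset 0: leading byte 0xE4 = 11100100 → 3-byte char #1 = E4 A5 86.
Offset 3: leading byte 0xCE = 11001110 → 2-byte char #2 = CE B1.
Offset 5: leading byte 0xC3 = 11000011 → 2-byte char #3 = C3 B9.
Offset 7: leading byte 0xE2 = 11100010 → 3-byte char #4 = E2 94 87.
Offset 10: leading byte 0xEF = 11101111 → 3-byte char #5 = EF A9 B4.
Offset 13: leading byte 0xE0 = 11100000 → 3-byte char #6 = E0 A6 8B.
Leading byte 0xE0 = 11100000 matches 1110xxxx → 3-byte sequence.
Byte 1: 0xE0 = 11100000, payload 0000 (4 bits).
Byte 2: 0xA6 = 10100110 (10xxxxxx ✓), payload 100110.
Byte 3: 0x8B = 10001011 (10xxxxxx ✓), payload 001011.
Concatenate: 0000100110001011 = 0x98B (16 bits → U+098B).

U+098B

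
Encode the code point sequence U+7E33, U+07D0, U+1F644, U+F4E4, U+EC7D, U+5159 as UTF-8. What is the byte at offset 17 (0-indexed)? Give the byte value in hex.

U+7E33 → 3-byte form E7 B8 B3 at offsets 0–2.
U+07D0 → 2-byte form DF 90 at offsets 3–4.
U+1F644 → 4-byte form F0 9F 99 84 at offsets 5–8.
U+F4E4 → 3-byte form EF 93 A4 at offsets 9–11.
U+EC7D → 3-byte form EE B1 BD at offsets 12–14.
U+5159 → 3-byte form E5 85 99 at offsets 15–17.
Offset 17 falls in char 6's range; it's byte 3 of E5 85 99 = 0x99.

0x99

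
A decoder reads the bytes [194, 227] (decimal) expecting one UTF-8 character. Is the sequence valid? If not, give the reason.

Leading byte 0xC2 = 11000010 → 2-byte form.
Byte 2 is 0xE3 = 11100011, which is not 10xxxxxx — expected a continuation byte.

invalid (non-continuation byte where continuation expected)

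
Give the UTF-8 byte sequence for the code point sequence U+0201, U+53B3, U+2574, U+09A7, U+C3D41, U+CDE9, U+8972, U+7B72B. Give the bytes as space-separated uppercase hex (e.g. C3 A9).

C8 81 E5 8E B3 E2 95 B4 E0 A6 A7 F3 83 B5 81 EC B7 A9 E8 A5 B2 F1 BB 9C AB

U+0201: 2-byte form → C8 81.
U+53B3: 3-byte form → E5 8E B3.
U+2574: 3-byte form → E2 95 B4.
U+09A7: 3-byte form → E0 A6 A7.
U+C3D41: 4-byte form → F3 83 B5 81.
U+CDE9: 3-byte form → EC B7 A9.
U+8972: 3-byte form → E8 A5 B2.
U+7B72B: 4-byte form → F1 BB 9C AB.
Concatenated (25 bytes): C8 81 E5 8E B3 E2 95 B4 E0 A6 A7 F3 83 B5 81 EC B7 A9 E8 A5 B2 F1 BB 9C AB.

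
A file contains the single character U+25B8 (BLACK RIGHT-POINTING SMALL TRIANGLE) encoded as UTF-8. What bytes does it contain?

U+25B8 = 0x25B8 = 9656 decimal. In range U+0800–U+FFFF → 3-byte form: 1110xxxx 10xxxxxx 10xxxxxx.
Binary (16 bits): 0010010110111000.
Split 4+6+6: 0010 | 010110 | 111000.
Byte 1: 11100010 = 0xE2.
Byte 2: 10010110 = 0x96.
Byte 3: 10111000 = 0xB8.

E2 96 B8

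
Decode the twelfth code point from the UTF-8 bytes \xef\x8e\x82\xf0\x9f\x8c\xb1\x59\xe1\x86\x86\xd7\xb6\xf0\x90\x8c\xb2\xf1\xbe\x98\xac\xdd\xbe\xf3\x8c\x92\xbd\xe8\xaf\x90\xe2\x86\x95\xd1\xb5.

U+0475

Offset 0: leading byte 0xEF = 11101111 → 3-byte char #1 = EF 8E 82.
Offset 3: leading byte 0xF0 = 11110000 → 4-byte char #2 = F0 9F 8C B1.
Offset 7: leading byte 0x59 = 01011001 → 1-byte char #3 = 59.
Offset 8: leading byte 0xE1 = 11100001 → 3-byte char #4 = E1 86 86.
Offset 11: leading byte 0xD7 = 11010111 → 2-byte char #5 = D7 B6.
Offset 13: leading byte 0xF0 = 11110000 → 4-byte char #6 = F0 90 8C B2.
Offset 17: leading byte 0xF1 = 11110001 → 4-byte char #7 = F1 BE 98 AC.
Offset 21: leading byte 0xDD = 11011101 → 2-byte char #8 = DD BE.
Offset 23: leading byte 0xF3 = 11110011 → 4-byte char #9 = F3 8C 92 BD.
Offset 27: leading byte 0xE8 = 11101000 → 3-byte char #10 = E8 AF 90.
Offset 30: leading byte 0xE2 = 11100010 → 3-byte char #11 = E2 86 95.
Offset 33: leading byte 0xD1 = 11010001 → 2-byte char #12 = D1 B5.
Leading byte 0xD1 = 11010001 matches 110xxxxx → 2-byte sequence.
Byte 1: 0xD1 = 11010001, payload 10001 (5 bits).
Byte 2: 0xB5 = 10110101 (10xxxxxx ✓), payload 110101.
Concatenate: 10001110101 = 0x475 (11 bits → U+0475).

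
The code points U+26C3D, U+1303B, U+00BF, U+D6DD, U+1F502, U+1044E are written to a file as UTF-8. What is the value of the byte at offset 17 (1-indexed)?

1-indexed offset 17 is 0-indexed offset 16.
U+26C3D → 4-byte form F0 A6 B0 BD at offsets 0–3.
U+1303B → 4-byte form F0 93 80 BB at offsets 4–7.
U+00BF → 2-byte form C2 BF at offsets 8–9.
U+D6DD → 3-byte form ED 9B 9D at offsets 10–12.
U+1F502 → 4-byte form F0 9F 94 82 at offsets 13–16.
Offset 16 falls in char 5's range; it's byte 4 of F0 9F 94 82 = 0x82.

0x82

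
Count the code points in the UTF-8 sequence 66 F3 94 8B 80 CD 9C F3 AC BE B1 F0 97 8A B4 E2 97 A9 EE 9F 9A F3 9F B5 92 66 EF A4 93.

Byte at offset 0: 0x66 = 01100110 → 1-byte char (#1). Advance 1.
Byte at offset 1: 0xF3 = 11110011 → 4-byte char (#2). Advance 4.
Byte at offset 5: 0xCD = 11001101 → 2-byte char (#3). Advance 2.
Byte at offset 7: 0xF3 = 11110011 → 4-byte char (#4). Advance 4.
Byte at offset 11: 0xF0 = 11110000 → 4-byte char (#5). Advance 4.
Byte at offset 15: 0xE2 = 11100010 → 3-byte char (#6). Advance 3.
Byte at offset 18: 0xEE = 11101110 → 3-byte char (#7). Advance 3.
Byte at offset 21: 0xF3 = 11110011 → 4-byte char (#8). Advance 4.
Byte at offset 25: 0x66 = 01100110 → 1-byte char (#9). Advance 1.
Byte at offset 26: 0xEF = 11101111 → 3-byte char (#10). Advance 3.
Reached end at offset 29 after 10 code points.

10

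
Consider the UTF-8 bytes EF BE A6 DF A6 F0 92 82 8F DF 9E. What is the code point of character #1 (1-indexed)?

U+FFA6

Offset 0: leading byte 0xEF = 11101111 → 3-byte char #1 = EF BE A6.
Leading byte 0xEF = 11101111 matches 1110xxxx → 3-byte sequence.
Byte 1: 0xEF = 11101111, payload 1111 (4 bits).
Byte 2: 0xBE = 10111110 (10xxxxxx ✓), payload 111110.
Byte 3: 0xA6 = 10100110 (10xxxxxx ✓), payload 100110.
Concatenate: 1111111110100110 = 0xFFA6 (16 bits → U+FFA6).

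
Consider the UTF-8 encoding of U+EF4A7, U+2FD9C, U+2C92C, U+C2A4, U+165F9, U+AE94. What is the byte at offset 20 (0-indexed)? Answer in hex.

U+EF4A7 → 4-byte form F3 AF 92 A7 at offsets 0–3.
U+2FD9C → 4-byte form F0 AF B6 9C at offsets 4–7.
U+2C92C → 4-byte form F0 AC A4 AC at offsets 8–11.
U+C2A4 → 3-byte form EC 8A A4 at offsets 12–14.
U+165F9 → 4-byte form F0 96 97 B9 at offsets 15–18.
U+AE94 → 3-byte form EA BA 94 at offsets 19–21.
Offset 20 falls in char 6's range; it's byte 2 of EA BA 94 = 0xBA.

0xBA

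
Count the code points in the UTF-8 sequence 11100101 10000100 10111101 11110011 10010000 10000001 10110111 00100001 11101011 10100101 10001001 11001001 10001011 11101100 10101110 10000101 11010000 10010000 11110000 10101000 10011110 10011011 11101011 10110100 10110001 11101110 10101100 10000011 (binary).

10

Byte at offset 0: 0xE5 = 11100101 → 3-byte char (#1). Advance 3.
Byte at offset 3: 0xF3 = 11110011 → 4-byte char (#2). Advance 4.
Byte at offset 7: 0x21 = 00100001 → 1-byte char (#3). Advance 1.
Byte at offset 8: 0xEB = 11101011 → 3-byte char (#4). Advance 3.
Byte at offset 11: 0xC9 = 11001001 → 2-byte char (#5). Advance 2.
Byte at offset 13: 0xEC = 11101100 → 3-byte char (#6). Advance 3.
Byte at offset 16: 0xD0 = 11010000 → 2-byte char (#7). Advance 2.
Byte at offset 18: 0xF0 = 11110000 → 4-byte char (#8). Advance 4.
Byte at offset 22: 0xEB = 11101011 → 3-byte char (#9). Advance 3.
Byte at offset 25: 0xEE = 11101110 → 3-byte char (#10). Advance 3.
Reached end at offset 28 after 10 code points.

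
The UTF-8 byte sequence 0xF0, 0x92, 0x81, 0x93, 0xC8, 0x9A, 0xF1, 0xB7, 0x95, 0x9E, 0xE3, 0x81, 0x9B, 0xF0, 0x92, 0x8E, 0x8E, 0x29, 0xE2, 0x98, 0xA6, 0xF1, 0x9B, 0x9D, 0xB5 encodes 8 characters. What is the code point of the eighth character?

Offset 0: leading byte 0xF0 = 11110000 → 4-byte char #1 = F0 92 81 93.
Offset 4: leading byte 0xC8 = 11001000 → 2-byte char #2 = C8 9A.
Offset 6: leading byte 0xF1 = 11110001 → 4-byte char #3 = F1 B7 95 9E.
Offset 10: leading byte 0xE3 = 11100011 → 3-byte char #4 = E3 81 9B.
Offset 13: leading byte 0xF0 = 11110000 → 4-byte char #5 = F0 92 8E 8E.
Offset 17: leading byte 0x29 = 00101001 → 1-byte char #6 = 29.
Offset 18: leading byte 0xE2 = 11100010 → 3-byte char #7 = E2 98 A6.
Offset 21: leading byte 0xF1 = 11110001 → 4-byte char #8 = F1 9B 9D B5.
Leading byte 0xF1 = 11110001 matches 11110xxx → 4-byte sequence.
Byte 1: 0xF1 = 11110001, payload 001 (3 bits).
Byte 2: 0x9B = 10011011 (10xxxxxx ✓), payload 011011.
Byte 3: 0x9D = 10011101 (10xxxxxx ✓), payload 011101.
Byte 4: 0xB5 = 10110101 (10xxxxxx ✓), payload 110101.
Concatenate: 001011011011101110101 = 0x5B775 (21 bits → U+5B775).

U+5B775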